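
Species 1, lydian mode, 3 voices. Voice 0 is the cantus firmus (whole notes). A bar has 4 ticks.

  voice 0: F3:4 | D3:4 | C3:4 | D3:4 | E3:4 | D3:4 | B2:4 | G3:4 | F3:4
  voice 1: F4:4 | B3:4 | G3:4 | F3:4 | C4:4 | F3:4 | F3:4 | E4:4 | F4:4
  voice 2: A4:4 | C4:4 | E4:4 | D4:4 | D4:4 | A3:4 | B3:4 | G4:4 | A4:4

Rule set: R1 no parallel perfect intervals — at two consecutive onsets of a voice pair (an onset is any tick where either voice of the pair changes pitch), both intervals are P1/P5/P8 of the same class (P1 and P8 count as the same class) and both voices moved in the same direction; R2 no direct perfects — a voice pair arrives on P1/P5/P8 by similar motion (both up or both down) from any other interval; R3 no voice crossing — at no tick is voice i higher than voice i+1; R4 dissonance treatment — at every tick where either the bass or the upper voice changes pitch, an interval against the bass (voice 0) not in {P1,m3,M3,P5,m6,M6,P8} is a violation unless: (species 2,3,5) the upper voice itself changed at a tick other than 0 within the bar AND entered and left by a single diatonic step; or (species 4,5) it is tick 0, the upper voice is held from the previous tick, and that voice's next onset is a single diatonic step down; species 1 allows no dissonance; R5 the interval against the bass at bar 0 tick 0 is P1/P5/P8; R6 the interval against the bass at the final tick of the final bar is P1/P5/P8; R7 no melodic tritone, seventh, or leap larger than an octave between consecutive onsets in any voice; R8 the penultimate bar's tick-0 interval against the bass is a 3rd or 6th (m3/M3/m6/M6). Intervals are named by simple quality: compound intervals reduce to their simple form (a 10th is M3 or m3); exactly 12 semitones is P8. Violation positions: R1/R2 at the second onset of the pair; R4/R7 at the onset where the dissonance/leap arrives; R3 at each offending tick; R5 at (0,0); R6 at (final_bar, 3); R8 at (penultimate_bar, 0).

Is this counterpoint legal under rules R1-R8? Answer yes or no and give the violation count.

No (11 violations)

bar 0: v0=F3 v1=F4 v2=A4 (M3)
bar 1: v0=D3 v1=B3 v2=C4 (m7)
bar 2: v0=C3 v1=G3 v2=E4 (M3)
bar 3: v0=D3 v1=F3 v2=D4 (P8)
bar 4: v0=E3 v1=C4 v2=D4 (m7)
bar 5: v0=D3 v1=F3 v2=A3 (P5)
bar 6: v0=B2 v1=F3 v2=B3 (P8)
bar 7: v0=G3 v1=E4 v2=G4 (P8)
bar 8: v0=F3 v1=F4 v2=A4 (M3)
  R5 @ bar0.0: opens on M3
  R4 @ bar1.0: D3/C4 m7 untreated
  R7 @ bar1.0: F4->B3 leap 6st
  R2 @ bar2.0: D3/B3 M6 -> C3/G3 P5 similar
  R4 @ bar4.0: E3/D4 m7 untreated
  R2 @ bar5.0: E3/D4 m7 -> D3/A3 P5 similar
  R4 @ bar6.0: B2/F3 TT untreated
  R1 @ bar7.0: B2/B3 P8 -> G3/G4 P8 similar
  R7 @ bar7.0: F3->E4 leap 11st
  R8 @ bar7.0: penult P8 not 3rd/6th
  R6 @ bar8.3: closes on M3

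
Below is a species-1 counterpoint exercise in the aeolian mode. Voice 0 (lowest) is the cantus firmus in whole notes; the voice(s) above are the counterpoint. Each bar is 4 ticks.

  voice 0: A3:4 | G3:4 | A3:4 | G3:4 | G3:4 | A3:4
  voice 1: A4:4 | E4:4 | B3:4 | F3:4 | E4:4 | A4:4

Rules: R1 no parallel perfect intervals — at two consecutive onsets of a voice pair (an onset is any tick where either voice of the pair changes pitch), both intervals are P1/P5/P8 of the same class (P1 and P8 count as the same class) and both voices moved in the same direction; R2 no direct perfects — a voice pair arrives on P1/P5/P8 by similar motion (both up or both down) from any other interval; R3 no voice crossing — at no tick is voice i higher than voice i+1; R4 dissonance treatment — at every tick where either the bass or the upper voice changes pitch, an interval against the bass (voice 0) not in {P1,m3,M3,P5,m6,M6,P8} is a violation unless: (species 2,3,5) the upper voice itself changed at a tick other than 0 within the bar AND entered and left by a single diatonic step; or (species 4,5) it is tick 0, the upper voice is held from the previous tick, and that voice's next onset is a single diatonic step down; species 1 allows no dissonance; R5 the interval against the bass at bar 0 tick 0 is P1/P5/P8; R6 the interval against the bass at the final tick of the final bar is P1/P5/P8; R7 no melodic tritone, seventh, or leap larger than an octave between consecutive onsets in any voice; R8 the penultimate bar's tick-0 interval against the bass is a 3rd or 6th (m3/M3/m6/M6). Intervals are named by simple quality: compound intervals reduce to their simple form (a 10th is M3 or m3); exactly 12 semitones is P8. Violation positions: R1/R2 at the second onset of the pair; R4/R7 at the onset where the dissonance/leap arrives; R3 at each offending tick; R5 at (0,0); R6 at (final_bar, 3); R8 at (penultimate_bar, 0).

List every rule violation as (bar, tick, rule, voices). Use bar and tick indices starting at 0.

bar 0: v0=A3 v1=A4 downbeat P8
bar 1: v0=G3 v1=E4 downbeat M6
bar 2: v0=A3 v1=B3 downbeat M2
bar 3: v0=G3 v1=F3 downbeat M2
bar 4: v0=G3 v1=E4 downbeat M6
bar 5: v0=A3 v1=A4 downbeat P8
  -> R4 @ bar 2 tick 0 v(0, 1): A3/B3 M2 untreated
  -> R3 @ bar 3 tick 0 v(0, 1): G3 above F3
  -> R4 @ bar 3 tick 0 v(0, 1): G3/F3 M2 untreated
  -> R7 @ bar 3 tick 0 v(1,): B3->F3 leap 6st
  -> R3 @ bar 3 tick 1 v(0, 1): G3 above F3
  -> R3 @ bar 3 tick 2 v(0, 1): G3 above F3
  -> R3 @ bar 3 tick 3 v(0, 1): G3 above F3
  -> R7 @ bar 4 tick 0 v(1,): F3->E4 leap 11st
  -> R2 @ bar 5 tick 0 v(0, 1): G3/E4 M6 -> A3/A4 P8 similar

(2, 0, R4, (0, 1))
(3, 0, R3, (0, 1))
(3, 0, R4, (0, 1))
(3, 0, R7, (1,))
(3, 1, R3, (0, 1))
(3, 2, R3, (0, 1))
(3, 3, R3, (0, 1))
(4, 0, R7, (1,))
(5, 0, R2, (0, 1))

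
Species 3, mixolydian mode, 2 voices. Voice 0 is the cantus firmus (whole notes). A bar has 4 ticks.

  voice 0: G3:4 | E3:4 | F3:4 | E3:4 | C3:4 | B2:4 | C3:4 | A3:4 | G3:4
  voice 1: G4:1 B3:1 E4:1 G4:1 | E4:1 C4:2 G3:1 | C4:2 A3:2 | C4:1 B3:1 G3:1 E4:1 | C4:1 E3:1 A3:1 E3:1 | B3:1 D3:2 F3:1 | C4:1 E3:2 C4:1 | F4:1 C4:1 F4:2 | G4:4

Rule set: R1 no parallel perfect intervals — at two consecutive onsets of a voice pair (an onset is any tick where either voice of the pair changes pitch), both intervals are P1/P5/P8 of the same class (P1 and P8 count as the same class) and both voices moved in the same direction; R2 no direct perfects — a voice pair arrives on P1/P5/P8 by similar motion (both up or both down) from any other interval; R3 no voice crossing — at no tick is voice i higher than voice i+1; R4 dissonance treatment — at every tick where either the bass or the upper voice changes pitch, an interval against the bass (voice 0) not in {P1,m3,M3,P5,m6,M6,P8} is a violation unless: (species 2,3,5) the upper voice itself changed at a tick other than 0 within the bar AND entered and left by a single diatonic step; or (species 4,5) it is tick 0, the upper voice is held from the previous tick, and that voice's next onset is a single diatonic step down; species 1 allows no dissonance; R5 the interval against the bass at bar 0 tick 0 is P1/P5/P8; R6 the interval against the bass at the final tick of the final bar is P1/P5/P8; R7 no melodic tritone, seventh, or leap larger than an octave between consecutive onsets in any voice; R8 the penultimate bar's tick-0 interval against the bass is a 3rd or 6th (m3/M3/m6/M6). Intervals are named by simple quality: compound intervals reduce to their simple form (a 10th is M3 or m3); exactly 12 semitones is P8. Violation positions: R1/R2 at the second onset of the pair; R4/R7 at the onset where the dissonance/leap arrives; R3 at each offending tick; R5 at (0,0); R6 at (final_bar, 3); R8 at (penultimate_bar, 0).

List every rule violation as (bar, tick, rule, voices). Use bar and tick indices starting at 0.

bar 0: v0=G3 v1=G4 downbeat P8
bar 1: v0=E3 v1=E4 downbeat P8
bar 2: v0=F3 v1=C4 downbeat P5
bar 3: v0=E3 v1=C4 downbeat m6
bar 4: v0=C3 v1=C4 downbeat P8
bar 5: v0=B2 v1=B3 downbeat P8
bar 6: v0=C3 v1=C4 downbeat P8
bar 7: v0=A3 v1=F4 downbeat m6
bar 8: v0=G3 v1=G4 downbeat P8
  -> R1 @ bar 1 tick 0 v(0, 1): G3/G4 P8 -> E3/E4 P8 similar
  -> R2 @ bar 2 tick 0 v(0, 1): E3/G3 m3 -> F3/C4 P5 similar
  -> R1 @ bar 4 tick 0 v(0, 1): E3/E4 P8 -> C3/C4 P8 similar
  -> R4 @ bar 5 tick 3 v(0, 1): B2/F3 TT untreated
  -> R2 @ bar 6 tick 0 v(0, 1): B2/F3 TT -> C3/C4 P8 similar

(1, 0, R1, (0, 1))
(2, 0, R2, (0, 1))
(4, 0, R1, (0, 1))
(5, 3, R4, (0, 1))
(6, 0, R2, (0, 1))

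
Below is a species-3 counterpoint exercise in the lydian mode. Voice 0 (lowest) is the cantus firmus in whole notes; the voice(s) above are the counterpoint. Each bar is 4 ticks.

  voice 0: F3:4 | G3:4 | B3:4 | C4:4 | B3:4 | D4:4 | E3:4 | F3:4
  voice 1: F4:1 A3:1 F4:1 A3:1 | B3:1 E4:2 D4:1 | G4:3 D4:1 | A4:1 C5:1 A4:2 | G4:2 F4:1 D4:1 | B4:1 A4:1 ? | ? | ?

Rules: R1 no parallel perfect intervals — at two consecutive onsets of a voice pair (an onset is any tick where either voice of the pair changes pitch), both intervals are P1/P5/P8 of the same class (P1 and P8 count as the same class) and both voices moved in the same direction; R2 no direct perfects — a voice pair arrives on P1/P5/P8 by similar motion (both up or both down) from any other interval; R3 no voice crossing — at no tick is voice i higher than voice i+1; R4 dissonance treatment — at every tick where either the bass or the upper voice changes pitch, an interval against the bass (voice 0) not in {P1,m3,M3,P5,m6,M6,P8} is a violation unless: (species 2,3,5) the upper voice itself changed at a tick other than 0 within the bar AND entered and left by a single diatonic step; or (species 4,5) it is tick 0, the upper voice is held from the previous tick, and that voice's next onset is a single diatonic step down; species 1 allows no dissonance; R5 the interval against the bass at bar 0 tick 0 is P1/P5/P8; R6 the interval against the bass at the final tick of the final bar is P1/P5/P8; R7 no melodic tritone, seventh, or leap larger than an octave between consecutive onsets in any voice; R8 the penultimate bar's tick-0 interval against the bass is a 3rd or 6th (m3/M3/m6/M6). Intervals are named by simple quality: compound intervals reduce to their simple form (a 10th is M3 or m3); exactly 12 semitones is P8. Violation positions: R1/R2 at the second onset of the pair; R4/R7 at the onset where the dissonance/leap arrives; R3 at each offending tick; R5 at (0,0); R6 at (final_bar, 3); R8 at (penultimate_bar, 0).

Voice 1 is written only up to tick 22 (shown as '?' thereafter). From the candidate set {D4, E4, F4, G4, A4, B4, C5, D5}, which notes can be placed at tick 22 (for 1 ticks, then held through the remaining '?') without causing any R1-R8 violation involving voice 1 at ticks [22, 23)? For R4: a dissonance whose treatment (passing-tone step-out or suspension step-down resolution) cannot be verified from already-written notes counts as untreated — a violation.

{A4, B4, D4, D5, F4}

D4: legal
E4: violates R4
F4: legal
G4: violates R4
A4: legal
B4: legal
C5: violates R4
D5: legal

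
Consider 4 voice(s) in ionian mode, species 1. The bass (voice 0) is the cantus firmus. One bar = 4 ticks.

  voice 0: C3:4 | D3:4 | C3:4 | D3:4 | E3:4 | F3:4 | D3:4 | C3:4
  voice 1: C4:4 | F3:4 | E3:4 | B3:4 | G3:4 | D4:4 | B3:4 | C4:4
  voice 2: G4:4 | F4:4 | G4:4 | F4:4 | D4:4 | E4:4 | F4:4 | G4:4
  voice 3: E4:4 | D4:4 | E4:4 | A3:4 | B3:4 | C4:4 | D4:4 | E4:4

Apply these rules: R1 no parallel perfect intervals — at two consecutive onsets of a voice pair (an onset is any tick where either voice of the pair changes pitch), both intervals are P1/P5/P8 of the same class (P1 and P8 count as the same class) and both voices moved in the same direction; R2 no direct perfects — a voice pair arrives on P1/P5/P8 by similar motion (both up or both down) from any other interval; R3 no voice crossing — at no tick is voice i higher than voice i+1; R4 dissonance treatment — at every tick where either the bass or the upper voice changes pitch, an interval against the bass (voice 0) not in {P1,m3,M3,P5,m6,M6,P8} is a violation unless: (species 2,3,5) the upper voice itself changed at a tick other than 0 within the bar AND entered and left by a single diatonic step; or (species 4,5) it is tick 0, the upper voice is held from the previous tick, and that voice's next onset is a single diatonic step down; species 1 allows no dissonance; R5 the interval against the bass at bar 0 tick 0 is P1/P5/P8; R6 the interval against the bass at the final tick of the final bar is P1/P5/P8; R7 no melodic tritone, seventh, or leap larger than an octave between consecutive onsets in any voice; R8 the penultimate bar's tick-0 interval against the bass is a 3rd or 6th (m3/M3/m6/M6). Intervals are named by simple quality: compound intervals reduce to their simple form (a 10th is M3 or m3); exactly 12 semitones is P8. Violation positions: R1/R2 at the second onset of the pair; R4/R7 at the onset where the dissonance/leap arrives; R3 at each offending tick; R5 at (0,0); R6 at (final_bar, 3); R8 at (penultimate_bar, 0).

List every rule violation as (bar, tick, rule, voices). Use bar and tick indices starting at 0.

bar 0: v0=C3 v1=C4 v2=G4 v3=E4 downbeat M3
bar 1: v0=D3 v1=F3 v2=F4 v3=D4 downbeat P8
bar 2: v0=C3 v1=E3 v2=G4 v3=E4 downbeat M3
bar 3: v0=D3 v1=B3 v2=F4 v3=A3 downbeat P5
bar 4: v0=E3 v1=G3 v2=D4 v3=B3 downbeat P5
bar 5: v0=F3 v1=D4 v2=E4 v3=C4 downbeat P5
bar 6: v0=D3 v1=B3 v2=F4 v3=D4 downbeat P8
bar 7: v0=C3 v1=C4 v2=G4 v3=E4 downbeat M3
  -> R3 @ bar 0 tick 0 v(2, 3): G4 above E4
  -> R5 @ bar 0 tick 0 v(0, 3): opens on M3
  -> R3 @ bar 0 tick 1 v(2, 3): G4 above E4
  -> R3 @ bar 0 tick 2 v(2, 3): G4 above E4
  -> R3 @ bar 0 tick 3 v(2, 3): G4 above E4
  -> R2 @ bar 1 tick 0 v(1, 2): C4/G4 P5 -> F3/F4 P8 similar
  -> R3 @ bar 1 tick 0 v(2, 3): F4 above D4
  -> R3 @ bar 1 tick 1 v(2, 3): F4 above D4
  -> R3 @ bar 1 tick 2 v(2, 3): F4 above D4
  -> R3 @ bar 1 tick 3 v(2, 3): F4 above D4
  -> R3 @ bar 2 tick 0 v(2, 3): G4 above E4
  -> R3 @ bar 2 tick 1 v(2, 3): G4 above E4
  -> R3 @ bar 2 tick 2 v(2, 3): G4 above E4
  -> R3 @ bar 2 tick 3 v(2, 3): G4 above E4
  -> R3 @ bar 3 tick 0 v(2, 3): F4 above A3
  -> R3 @ bar 3 tick 1 v(2, 3): F4 above A3
  -> R3 @ bar 3 tick 2 v(2, 3): F4 above A3
  -> R3 @ bar 3 tick 3 v(2, 3): F4 above A3
  -> R1 @ bar 4 tick 0 v(0, 3): D3/A3 P5 -> E3/B3 P5 similar
  -> R2 @ bar 4 tick 0 v(1, 2): B3/F4 TT -> G3/D4 P5 similar
  -> R3 @ bar 4 tick 0 v(2, 3): D4 above B3
  -> R4 @ bar 4 tick 0 v(0, 2): E3/D4 m7 untreated
  -> R3 @ bar 4 tick 1 v(2, 3): D4 above B3
  -> R3 @ bar 4 tick 2 v(2, 3): D4 above B3
  -> R3 @ bar 4 tick 3 v(2, 3): D4 above B3
  -> R1 @ bar 5 tick 0 v(0, 3): E3/B3 P5 -> F3/C4 P5 similar
  -> R3 @ bar 5 tick 0 v(2, 3): E4 above C4
  -> R4 @ bar 5 tick 0 v(0, 2): F3/E4 M7 untreated
  -> R3 @ bar 5 tick 1 v(2, 3): E4 above C4
  -> R3 @ bar 5 tick 2 v(2, 3): E4 above C4
  -> R3 @ bar 5 tick 3 v(2, 3): E4 above C4
  -> R3 @ bar 6 tick 0 v(2, 3): F4 above D4
  -> R8 @ bar 6 tick 0 v(0, 3): penult P8 not 3rd/6th
  -> R3 @ bar 6 tick 1 v(2, 3): F4 above D4
  -> R3 @ bar 6 tick 2 v(2, 3): F4 above D4
  -> R3 @ bar 6 tick 3 v(2, 3): F4 above D4
  -> R2 @ bar 7 tick 0 v(1, 2): B3/F4 TT -> C4/G4 P5 similar
  -> R3 @ bar 7 tick 0 v(2, 3): G4 above E4
  -> R3 @ bar 7 tick 1 v(2, 3): G4 above E4
  -> R3 @ bar 7 tick 2 v(2, 3): G4 above E4
  -> R3 @ bar 7 tick 3 v(2, 3): G4 above E4
  -> R6 @ bar 7 tick 3 v(0, 3): closes on M3

(0, 0, R3, (2, 3))
(0, 0, R5, (0, 3))
(0, 1, R3, (2, 3))
(0, 2, R3, (2, 3))
(0, 3, R3, (2, 3))
(1, 0, R2, (1, 2))
(1, 0, R3, (2, 3))
(1, 1, R3, (2, 3))
(1, 2, R3, (2, 3))
(1, 3, R3, (2, 3))
(2, 0, R3, (2, 3))
(2, 1, R3, (2, 3))
(2, 2, R3, (2, 3))
(2, 3, R3, (2, 3))
(3, 0, R3, (2, 3))
(3, 1, R3, (2, 3))
(3, 2, R3, (2, 3))
(3, 3, R3, (2, 3))
(4, 0, R1, (0, 3))
(4, 0, R2, (1, 2))
(4, 0, R3, (2, 3))
(4, 0, R4, (0, 2))
(4, 1, R3, (2, 3))
(4, 2, R3, (2, 3))
(4, 3, R3, (2, 3))
(5, 0, R1, (0, 3))
(5, 0, R3, (2, 3))
(5, 0, R4, (0, 2))
(5, 1, R3, (2, 3))
(5, 2, R3, (2, 3))
(5, 3, R3, (2, 3))
(6, 0, R3, (2, 3))
(6, 0, R8, (0, 3))
(6, 1, R3, (2, 3))
(6, 2, R3, (2, 3))
(6, 3, R3, (2, 3))
(7, 0, R2, (1, 2))
(7, 0, R3, (2, 3))
(7, 1, R3, (2, 3))
(7, 2, R3, (2, 3))
(7, 3, R3, (2, 3))
(7, 3, R6, (0, 3))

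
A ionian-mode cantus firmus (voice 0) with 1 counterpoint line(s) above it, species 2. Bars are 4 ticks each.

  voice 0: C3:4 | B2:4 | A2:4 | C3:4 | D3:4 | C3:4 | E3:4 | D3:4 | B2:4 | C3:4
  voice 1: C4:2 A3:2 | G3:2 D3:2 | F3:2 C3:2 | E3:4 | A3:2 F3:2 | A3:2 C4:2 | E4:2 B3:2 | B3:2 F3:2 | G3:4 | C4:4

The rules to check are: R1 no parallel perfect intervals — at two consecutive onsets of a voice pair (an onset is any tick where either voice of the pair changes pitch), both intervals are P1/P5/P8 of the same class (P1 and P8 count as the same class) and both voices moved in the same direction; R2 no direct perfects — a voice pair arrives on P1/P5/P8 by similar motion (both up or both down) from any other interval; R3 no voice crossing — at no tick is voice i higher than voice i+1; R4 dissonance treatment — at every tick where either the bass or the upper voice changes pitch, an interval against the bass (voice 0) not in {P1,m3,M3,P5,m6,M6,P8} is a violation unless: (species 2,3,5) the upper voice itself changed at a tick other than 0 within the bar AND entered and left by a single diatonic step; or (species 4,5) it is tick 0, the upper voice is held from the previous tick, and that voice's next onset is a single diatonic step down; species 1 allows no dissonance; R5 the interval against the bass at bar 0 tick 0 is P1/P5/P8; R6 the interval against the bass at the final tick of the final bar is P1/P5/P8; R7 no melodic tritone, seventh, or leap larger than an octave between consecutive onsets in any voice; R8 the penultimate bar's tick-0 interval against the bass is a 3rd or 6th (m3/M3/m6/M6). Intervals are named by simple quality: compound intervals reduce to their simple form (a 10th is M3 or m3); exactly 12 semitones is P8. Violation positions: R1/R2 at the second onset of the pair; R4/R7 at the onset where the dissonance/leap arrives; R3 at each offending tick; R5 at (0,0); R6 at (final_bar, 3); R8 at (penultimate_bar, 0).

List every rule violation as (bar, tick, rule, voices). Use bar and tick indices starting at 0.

bar 0: v0=C3 v1=C4 downbeat P8
bar 1: v0=B2 v1=G3 downbeat m6
bar 2: v0=A2 v1=F3 downbeat m6
bar 3: v0=C3 v1=E3 downbeat M3
bar 4: v0=D3 v1=A3 downbeat P5
bar 5: v0=C3 v1=A3 downbeat M6
bar 6: v0=E3 v1=E4 downbeat P8
bar 7: v0=D3 v1=B3 downbeat M6
bar 8: v0=B2 v1=G3 downbeat m6
bar 9: v0=C3 v1=C4 downbeat P8
  -> R2 @ bar 4 tick 0 v(0, 1): C3/E3 M3 -> D3/A3 P5 similar
  -> R1 @ bar 6 tick 0 v(0, 1): C3/C4 P8 -> E3/E4 P8 similar
  -> R7 @ bar 7 tick 2 v(1,): B3->F3 leap 6st
  -> R2 @ bar 9 tick 0 v(0, 1): B2/G3 m6 -> C3/C4 P8 similar

(4, 0, R2, (0, 1))
(6, 0, R1, (0, 1))
(7, 2, R7, (1,))
(9, 0, R2, (0, 1))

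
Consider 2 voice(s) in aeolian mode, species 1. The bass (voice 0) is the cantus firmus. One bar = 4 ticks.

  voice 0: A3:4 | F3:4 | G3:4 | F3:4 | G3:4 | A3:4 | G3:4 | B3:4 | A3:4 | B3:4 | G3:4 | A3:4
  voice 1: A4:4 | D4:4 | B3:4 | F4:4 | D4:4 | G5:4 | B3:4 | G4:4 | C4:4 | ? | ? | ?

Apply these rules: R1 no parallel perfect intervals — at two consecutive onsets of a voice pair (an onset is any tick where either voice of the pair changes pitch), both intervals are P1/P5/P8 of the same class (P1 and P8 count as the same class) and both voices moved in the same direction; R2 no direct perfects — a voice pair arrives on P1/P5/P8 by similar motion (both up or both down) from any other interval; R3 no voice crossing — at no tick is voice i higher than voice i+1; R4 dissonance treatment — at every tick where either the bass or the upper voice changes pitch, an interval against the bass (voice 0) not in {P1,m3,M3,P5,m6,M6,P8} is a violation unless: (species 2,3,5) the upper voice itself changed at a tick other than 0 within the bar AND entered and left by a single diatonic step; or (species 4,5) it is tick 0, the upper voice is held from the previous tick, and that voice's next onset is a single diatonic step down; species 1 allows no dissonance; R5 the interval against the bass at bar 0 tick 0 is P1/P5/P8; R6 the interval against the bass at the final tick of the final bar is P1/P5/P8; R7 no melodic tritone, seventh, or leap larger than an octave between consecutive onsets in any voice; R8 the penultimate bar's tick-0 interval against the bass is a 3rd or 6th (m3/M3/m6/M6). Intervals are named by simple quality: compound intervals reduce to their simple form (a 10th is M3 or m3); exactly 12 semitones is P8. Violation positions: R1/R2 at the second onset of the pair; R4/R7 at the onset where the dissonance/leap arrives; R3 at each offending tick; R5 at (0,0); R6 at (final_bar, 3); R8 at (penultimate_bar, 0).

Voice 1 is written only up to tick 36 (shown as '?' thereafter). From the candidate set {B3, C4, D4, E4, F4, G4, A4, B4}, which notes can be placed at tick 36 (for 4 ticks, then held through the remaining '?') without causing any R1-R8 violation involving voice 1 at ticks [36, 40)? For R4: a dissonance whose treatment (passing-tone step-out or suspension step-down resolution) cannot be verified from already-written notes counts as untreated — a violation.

B3: legal
C4: violates R4
D4: legal
E4: violates R4
F4: violates R4
G4: legal
A4: violates R4
B4: violates R2,R7

{B3, D4, G4}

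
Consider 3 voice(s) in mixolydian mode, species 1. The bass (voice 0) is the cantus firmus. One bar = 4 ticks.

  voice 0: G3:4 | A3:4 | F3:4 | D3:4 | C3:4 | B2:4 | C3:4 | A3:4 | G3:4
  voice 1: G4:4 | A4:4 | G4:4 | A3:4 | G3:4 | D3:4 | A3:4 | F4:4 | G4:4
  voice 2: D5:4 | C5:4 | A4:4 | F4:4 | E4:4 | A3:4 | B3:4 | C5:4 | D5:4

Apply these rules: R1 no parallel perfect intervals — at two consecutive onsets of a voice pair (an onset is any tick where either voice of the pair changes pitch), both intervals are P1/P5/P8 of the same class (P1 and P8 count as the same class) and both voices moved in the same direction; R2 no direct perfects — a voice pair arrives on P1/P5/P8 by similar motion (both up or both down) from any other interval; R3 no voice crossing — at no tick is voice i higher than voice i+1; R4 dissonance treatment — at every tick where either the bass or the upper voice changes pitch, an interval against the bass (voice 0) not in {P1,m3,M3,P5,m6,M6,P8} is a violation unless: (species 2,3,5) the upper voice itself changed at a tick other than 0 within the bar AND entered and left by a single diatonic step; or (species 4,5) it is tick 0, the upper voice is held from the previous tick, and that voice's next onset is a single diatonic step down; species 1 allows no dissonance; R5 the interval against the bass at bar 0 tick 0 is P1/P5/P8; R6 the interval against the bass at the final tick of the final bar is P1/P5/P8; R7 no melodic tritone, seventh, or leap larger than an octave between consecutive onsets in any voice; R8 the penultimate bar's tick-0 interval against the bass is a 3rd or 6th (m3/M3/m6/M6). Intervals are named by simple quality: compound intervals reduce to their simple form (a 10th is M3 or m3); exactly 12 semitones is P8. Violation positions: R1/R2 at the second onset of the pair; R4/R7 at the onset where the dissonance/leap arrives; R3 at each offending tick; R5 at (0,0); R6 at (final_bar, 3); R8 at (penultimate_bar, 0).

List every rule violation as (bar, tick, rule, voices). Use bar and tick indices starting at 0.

(1, 0, R1, (0, 1))
(2, 0, R4, (0, 1))
(3, 0, R2, (0, 1))
(3, 0, R7, (1,))
(4, 0, R1, (0, 1))
(5, 0, R2, (1, 2))
(5, 0, R4, (0, 2))
(6, 0, R4, (0, 2))
(7, 0, R2, (1, 2))
(7, 0, R7, (2,))
(8, 0, R1, (1, 2))

bar 0: v0=G3 v1=G4 v2=D5 downbeat P5
bar 1: v0=A3 v1=A4 v2=C5 downbeat m3
bar 2: v0=F3 v1=G4 v2=A4 downbeat M3
bar 3: v0=D3 v1=A3 v2=F4 downbeat m3
bar 4: v0=C3 v1=G3 v2=E4 downbeat M3
bar 5: v0=B2 v1=D3 v2=A3 downbeat m7
bar 6: v0=C3 v1=A3 v2=B3 downbeat M7
bar 7: v0=A3 v1=F4 v2=C5 downbeat m3
bar 8: v0=G3 v1=G4 v2=D5 downbeat P5
  -> R1 @ bar 1 tick 0 v(0, 1): G3/G4 P8 -> A3/A4 P8 similar
  -> R4 @ bar 2 tick 0 v(0, 1): F3/G4 M2 untreated
  -> R2 @ bar 3 tick 0 v(0, 1): F3/G4 M2 -> D3/A3 P5 similar
  -> R7 @ bar 3 tick 0 v(1,): G4->A3 leap 10st
  -> R1 @ bar 4 tick 0 v(0, 1): D3/A3 P5 -> C3/G3 P5 similar
  -> R2 @ bar 5 tick 0 v(1, 2): G3/E4 M6 -> D3/A3 P5 similar
  -> R4 @ bar 5 tick 0 v(0, 2): B2/A3 m7 untreated
  -> R4 @ bar 6 tick 0 v(0, 2): C3/B3 M7 untreated
  -> R2 @ bar 7 tick 0 v(1, 2): A3/B3 M2 -> F4/C5 P5 similar
  -> R7 @ bar 7 tick 0 v(2,): B3->C5 leap 13st
  -> R1 @ bar 8 tick 0 v(1, 2): F4/C5 P5 -> G4/D5 P5 similar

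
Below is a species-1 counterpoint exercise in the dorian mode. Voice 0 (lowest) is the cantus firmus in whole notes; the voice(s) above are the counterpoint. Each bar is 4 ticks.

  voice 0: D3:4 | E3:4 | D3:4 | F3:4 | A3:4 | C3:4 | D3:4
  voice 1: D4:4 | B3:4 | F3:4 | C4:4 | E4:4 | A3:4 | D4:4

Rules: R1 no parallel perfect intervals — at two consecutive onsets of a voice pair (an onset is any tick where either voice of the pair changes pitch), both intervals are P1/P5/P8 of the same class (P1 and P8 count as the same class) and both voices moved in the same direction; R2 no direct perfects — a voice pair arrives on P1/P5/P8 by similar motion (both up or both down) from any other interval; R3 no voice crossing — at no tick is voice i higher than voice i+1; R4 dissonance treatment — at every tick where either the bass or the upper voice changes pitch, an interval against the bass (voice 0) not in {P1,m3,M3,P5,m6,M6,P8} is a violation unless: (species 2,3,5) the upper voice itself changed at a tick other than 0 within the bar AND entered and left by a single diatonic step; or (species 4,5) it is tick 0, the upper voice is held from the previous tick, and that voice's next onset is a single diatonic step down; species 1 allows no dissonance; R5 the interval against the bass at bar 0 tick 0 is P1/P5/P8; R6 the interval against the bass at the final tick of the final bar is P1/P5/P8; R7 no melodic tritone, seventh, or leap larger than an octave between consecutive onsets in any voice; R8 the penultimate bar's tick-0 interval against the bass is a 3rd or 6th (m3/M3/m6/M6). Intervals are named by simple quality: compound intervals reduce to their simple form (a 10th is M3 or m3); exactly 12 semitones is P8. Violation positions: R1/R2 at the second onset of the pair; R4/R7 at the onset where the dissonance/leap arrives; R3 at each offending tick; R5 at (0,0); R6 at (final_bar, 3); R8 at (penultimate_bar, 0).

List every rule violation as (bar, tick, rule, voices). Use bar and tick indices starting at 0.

bar 0: v0=D3 v1=D4 downbeat P8
bar 1: v0=E3 v1=B3 downbeat P5
bar 2: v0=D3 v1=F3 downbeat m3
bar 3: v0=F3 v1=C4 downbeat P5
bar 4: v0=A3 v1=E4 downbeat P5
bar 5: v0=C3 v1=A3 downbeat M6
bar 6: v0=D3 v1=D4 downbeat P8
  -> R7 @ bar 2 tick 0 v(1,): B3->F3 leap 6st
  -> R2 @ bar 3 tick 0 v(0, 1): D3/F3 m3 -> F3/C4 P5 similar
  -> R1 @ bar 4 tick 0 v(0, 1): F3/C4 P5 -> A3/E4 P5 similar
  -> R2 @ bar 6 tick 0 v(0, 1): C3/A3 M6 -> D3/D4 P8 similar

(2, 0, R7, (1,))
(3, 0, R2, (0, 1))
(4, 0, R1, (0, 1))
(6, 0, R2, (0, 1))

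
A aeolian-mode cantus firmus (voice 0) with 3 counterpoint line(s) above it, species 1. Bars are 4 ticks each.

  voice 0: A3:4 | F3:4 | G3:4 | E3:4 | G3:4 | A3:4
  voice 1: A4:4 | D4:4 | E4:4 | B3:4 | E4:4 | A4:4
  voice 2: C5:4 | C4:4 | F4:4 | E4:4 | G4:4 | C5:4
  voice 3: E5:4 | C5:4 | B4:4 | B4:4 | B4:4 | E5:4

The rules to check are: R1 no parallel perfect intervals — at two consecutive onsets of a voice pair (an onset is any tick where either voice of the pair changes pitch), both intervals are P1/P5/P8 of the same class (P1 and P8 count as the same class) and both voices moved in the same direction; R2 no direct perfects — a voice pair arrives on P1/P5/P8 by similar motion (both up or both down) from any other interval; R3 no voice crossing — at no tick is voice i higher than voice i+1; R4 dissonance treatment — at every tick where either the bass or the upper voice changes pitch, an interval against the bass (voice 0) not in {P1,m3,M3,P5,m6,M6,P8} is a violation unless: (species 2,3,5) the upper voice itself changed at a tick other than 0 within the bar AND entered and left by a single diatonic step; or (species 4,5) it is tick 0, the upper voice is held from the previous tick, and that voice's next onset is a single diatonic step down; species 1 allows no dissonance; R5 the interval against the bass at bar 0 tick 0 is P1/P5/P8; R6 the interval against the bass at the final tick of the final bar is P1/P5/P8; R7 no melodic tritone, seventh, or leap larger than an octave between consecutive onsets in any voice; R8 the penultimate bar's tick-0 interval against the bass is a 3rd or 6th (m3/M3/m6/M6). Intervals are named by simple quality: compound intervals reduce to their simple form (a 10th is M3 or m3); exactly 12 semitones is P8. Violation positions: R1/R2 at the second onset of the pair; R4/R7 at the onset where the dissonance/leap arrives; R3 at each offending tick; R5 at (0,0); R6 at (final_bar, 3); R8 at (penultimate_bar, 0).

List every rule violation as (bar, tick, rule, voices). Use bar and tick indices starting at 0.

(0, 0, R5, (0, 2))
(1, 0, R1, (0, 3))
(1, 0, R2, (0, 2))
(1, 0, R2, (2, 3))
(1, 0, R3, (1, 2))
(1, 1, R3, (1, 2))
(1, 2, R3, (1, 2))
(1, 3, R3, (1, 2))
(2, 0, R4, (0, 2))
(3, 0, R2, (0, 1))
(3, 0, R2, (0, 2))
(4, 0, R1, (0, 2))
(4, 0, R8, (0, 2))
(5, 0, R1, (1, 3))
(5, 0, R2, (0, 1))
(5, 0, R2, (0, 3))
(5, 3, R6, (0, 2))

bar 0: v0=A3 v1=A4 v2=C5 v3=E5 downbeat P5
bar 1: v0=F3 v1=D4 v2=C4 v3=C5 downbeat P5
bar 2: v0=G3 v1=E4 v2=F4 v3=B4 downbeat M3
bar 3: v0=E3 v1=B3 v2=E4 v3=B4 downbeat P5
bar 4: v0=G3 v1=E4 v2=G4 v3=B4 downbeat M3
bar 5: v0=A3 v1=A4 v2=C5 v3=E5 downbeat P5
  -> R5 @ bar 0 tick 0 v(0, 2): opens on m3
  -> R1 @ bar 1 tick 0 v(0, 3): A3/E5 P5 -> F3/C5 P5 similar
  -> R2 @ bar 1 tick 0 v(0, 2): A3/C5 m3 -> F3/C4 P5 similar
  -> R2 @ bar 1 tick 0 v(2, 3): C5/E5 M3 -> C4/C5 P8 similar
  -> R3 @ bar 1 tick 0 v(1, 2): D4 above C4
  -> R3 @ bar 1 tick 1 v(1, 2): D4 above C4
  -> R3 @ bar 1 tick 2 v(1, 2): D4 above C4
  -> R3 @ bar 1 tick 3 v(1, 2): D4 above C4
  -> R4 @ bar 2 tick 0 v(0, 2): G3/F4 m7 untreated
  -> R2 @ bar 3 tick 0 v(0, 1): G3/E4 M6 -> E3/B3 P5 similar
  -> R2 @ bar 3 tick 0 v(0, 2): G3/F4 m7 -> E3/E4 P8 similar
  -> R1 @ bar 4 tick 0 v(0, 2): E3/E4 P8 -> G3/G4 P8 similar
  -> R8 @ bar 4 tick 0 v(0, 2): penult P8 not 3rd/6th
  -> R1 @ bar 5 tick 0 v(1, 3): E4/B4 P5 -> A4/E5 P5 similar
  -> R2 @ bar 5 tick 0 v(0, 1): G3/E4 M6 -> A3/A4 P8 similar
  -> R2 @ bar 5 tick 0 v(0, 3): G3/B4 M3 -> A3/E5 P5 similar
  -> R6 @ bar 5 tick 3 v(0, 2): closes on m3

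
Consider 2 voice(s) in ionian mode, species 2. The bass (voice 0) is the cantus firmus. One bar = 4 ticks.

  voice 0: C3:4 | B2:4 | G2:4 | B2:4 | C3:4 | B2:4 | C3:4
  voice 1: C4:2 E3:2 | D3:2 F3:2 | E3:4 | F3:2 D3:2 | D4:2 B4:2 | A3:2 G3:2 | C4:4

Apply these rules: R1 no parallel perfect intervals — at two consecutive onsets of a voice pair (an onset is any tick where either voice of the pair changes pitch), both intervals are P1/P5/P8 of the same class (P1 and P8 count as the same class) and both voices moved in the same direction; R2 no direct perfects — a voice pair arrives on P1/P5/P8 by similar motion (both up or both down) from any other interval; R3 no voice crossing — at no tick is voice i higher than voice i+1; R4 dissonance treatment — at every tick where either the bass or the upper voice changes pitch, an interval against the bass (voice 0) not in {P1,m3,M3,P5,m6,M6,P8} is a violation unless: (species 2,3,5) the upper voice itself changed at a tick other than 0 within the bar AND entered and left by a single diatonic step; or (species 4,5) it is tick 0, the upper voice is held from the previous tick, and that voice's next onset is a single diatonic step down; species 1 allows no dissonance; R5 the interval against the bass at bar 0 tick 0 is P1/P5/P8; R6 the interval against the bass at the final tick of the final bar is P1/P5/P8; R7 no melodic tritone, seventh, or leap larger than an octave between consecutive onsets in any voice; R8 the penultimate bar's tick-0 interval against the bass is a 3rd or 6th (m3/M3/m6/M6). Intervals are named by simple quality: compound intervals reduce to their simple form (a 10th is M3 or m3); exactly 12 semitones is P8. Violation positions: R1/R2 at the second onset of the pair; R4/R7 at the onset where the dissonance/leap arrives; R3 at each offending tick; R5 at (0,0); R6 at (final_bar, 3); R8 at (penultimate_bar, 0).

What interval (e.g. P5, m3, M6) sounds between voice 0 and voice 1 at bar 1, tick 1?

m3

voice 0=B2 voice 1=D3 -> m3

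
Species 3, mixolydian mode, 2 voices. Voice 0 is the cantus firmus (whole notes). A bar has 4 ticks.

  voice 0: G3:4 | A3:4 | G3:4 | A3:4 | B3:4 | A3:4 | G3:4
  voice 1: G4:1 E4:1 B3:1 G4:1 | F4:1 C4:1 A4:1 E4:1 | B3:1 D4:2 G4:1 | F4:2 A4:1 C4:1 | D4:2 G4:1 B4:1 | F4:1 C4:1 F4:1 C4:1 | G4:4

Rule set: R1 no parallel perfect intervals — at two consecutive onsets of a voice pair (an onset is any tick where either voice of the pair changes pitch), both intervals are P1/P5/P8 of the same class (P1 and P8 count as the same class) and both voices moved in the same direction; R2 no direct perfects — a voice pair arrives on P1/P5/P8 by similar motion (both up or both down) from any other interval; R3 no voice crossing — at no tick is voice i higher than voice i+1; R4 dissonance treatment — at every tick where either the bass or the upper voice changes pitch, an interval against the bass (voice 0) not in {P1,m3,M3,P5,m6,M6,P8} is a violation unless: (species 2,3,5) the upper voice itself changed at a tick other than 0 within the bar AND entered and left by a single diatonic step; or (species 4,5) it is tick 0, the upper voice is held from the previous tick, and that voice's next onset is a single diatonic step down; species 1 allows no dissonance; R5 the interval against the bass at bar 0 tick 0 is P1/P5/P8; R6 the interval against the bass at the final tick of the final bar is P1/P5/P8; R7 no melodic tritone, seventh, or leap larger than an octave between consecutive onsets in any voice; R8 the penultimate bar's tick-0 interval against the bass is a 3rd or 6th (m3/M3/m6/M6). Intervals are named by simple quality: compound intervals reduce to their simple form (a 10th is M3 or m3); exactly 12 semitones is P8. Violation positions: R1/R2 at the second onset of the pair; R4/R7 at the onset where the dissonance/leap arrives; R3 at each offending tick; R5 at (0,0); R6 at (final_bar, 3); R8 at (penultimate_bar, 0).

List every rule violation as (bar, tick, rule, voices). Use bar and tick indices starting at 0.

(5, 0, R7, (1,))

bar 0: v0=G3 v1=G4 downbeat P8
bar 1: v0=A3 v1=F4 downbeat m6
bar 2: v0=G3 v1=B3 downbeat M3
bar 3: v0=A3 v1=F4 downbeat m6
bar 4: v0=B3 v1=D4 downbeat m3
bar 5: v0=A3 v1=F4 downbeat m6
bar 6: v0=G3 v1=G4 downbeat P8
  -> R7 @ bar 5 tick 0 v(1,): B4->F4 leap 6st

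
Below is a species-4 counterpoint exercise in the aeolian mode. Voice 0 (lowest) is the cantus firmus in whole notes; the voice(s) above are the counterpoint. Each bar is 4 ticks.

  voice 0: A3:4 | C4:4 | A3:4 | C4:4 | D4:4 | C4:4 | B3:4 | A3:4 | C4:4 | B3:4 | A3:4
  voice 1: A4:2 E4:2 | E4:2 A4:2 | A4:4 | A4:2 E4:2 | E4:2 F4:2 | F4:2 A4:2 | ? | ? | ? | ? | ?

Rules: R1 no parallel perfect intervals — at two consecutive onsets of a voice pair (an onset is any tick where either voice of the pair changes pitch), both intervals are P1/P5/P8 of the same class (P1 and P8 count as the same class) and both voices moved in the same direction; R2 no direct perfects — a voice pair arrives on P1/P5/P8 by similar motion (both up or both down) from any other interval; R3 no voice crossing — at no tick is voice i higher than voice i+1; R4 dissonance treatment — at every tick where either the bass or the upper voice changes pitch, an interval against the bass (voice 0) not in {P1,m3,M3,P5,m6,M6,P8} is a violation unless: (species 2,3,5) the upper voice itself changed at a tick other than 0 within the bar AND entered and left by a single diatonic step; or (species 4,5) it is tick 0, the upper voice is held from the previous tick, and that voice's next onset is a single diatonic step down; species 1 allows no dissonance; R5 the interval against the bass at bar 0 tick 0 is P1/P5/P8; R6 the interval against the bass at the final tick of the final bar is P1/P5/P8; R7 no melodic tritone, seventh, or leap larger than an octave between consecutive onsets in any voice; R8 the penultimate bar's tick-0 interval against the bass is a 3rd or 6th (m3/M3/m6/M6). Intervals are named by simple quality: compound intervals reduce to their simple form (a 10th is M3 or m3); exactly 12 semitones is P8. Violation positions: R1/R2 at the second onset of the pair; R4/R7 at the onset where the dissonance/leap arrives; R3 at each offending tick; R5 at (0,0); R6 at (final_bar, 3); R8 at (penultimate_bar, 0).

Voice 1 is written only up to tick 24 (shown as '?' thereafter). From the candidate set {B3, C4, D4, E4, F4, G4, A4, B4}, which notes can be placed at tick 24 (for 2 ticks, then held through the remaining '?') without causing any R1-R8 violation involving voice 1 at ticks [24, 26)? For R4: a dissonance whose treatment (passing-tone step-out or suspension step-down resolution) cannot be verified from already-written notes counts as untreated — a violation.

B3: violates R2,R7
C4: violates R4
D4: legal
E4: violates R4
F4: violates R4
G4: legal
A4: violates R4
B4: legal

{B4, D4, G4}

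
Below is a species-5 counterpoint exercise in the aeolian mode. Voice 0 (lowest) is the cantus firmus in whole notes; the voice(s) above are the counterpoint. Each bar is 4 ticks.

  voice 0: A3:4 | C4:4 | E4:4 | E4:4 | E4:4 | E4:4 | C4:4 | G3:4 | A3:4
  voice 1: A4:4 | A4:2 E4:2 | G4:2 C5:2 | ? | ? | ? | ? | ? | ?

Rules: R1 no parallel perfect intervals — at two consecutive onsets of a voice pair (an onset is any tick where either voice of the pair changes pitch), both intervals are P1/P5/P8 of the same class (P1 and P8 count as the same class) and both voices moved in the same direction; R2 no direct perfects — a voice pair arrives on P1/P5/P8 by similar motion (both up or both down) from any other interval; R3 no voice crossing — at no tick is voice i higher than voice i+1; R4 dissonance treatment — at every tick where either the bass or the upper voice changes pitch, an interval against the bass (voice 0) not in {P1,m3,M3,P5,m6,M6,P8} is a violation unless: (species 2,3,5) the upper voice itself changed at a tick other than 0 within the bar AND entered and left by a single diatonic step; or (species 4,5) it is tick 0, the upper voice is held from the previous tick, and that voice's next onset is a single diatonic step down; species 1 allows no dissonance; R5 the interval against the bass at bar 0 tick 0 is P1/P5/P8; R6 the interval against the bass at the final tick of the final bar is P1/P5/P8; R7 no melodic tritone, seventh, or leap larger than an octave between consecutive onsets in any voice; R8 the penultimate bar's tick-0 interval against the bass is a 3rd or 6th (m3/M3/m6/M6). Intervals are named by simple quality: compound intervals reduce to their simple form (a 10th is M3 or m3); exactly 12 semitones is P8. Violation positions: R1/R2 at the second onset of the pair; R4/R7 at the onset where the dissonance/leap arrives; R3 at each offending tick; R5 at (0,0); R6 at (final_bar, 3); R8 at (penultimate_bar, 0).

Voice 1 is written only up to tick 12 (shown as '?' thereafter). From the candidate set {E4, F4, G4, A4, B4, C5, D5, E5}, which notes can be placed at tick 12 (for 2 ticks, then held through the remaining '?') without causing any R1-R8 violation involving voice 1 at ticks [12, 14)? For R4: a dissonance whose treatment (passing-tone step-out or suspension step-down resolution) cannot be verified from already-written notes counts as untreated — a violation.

E4: legal
F4: violates R4
G4: legal
A4: violates R4
B4: legal
C5: legal
D5: violates R4
E5: legal

{B4, C5, E4, E5, G4}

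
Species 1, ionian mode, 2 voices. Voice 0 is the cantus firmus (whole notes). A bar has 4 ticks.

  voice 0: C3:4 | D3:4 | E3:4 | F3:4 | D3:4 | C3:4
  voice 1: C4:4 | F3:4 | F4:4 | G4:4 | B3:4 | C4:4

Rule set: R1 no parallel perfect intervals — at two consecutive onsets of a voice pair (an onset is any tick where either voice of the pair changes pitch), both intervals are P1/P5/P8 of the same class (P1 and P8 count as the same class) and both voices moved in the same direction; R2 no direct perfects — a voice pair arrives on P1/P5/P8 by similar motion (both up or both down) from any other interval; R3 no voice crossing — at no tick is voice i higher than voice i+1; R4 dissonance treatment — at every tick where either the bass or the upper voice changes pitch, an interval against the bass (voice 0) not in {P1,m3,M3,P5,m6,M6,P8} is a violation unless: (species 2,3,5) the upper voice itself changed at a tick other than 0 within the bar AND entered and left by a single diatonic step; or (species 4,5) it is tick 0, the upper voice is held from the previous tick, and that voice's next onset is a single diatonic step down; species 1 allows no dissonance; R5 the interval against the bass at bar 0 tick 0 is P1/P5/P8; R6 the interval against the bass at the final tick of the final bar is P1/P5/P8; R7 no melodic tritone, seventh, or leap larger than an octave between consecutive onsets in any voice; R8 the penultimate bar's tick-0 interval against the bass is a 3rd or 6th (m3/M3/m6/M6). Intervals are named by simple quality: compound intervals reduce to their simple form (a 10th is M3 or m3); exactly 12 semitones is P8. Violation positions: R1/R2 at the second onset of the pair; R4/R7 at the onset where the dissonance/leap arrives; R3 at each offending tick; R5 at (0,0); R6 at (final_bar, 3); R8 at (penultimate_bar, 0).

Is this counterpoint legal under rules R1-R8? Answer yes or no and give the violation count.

No (2 violations)

bar 0: v0=C3 v1=C4 (P8)
bar 1: v0=D3 v1=F3 (m3)
bar 2: v0=E3 v1=F4 (m2)
bar 3: v0=F3 v1=G4 (M2)
bar 4: v0=D3 v1=B3 (M6)
bar 5: v0=C3 v1=C4 (P8)
  R4 @ bar2.0: E3/F4 m2 untreated
  R4 @ bar3.0: F3/G4 M2 untreated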